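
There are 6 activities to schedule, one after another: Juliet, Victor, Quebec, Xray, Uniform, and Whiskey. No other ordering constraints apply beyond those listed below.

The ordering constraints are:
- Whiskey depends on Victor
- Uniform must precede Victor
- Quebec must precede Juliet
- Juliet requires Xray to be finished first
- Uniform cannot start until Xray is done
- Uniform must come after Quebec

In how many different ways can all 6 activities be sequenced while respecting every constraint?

8

2 activities have no prerequisites (Quebec, Xray), so any of them could come first.
Enumerating by repeatedly choosing an available activity (one whose prerequisites are all placed) gives 8 distinct complete orderings.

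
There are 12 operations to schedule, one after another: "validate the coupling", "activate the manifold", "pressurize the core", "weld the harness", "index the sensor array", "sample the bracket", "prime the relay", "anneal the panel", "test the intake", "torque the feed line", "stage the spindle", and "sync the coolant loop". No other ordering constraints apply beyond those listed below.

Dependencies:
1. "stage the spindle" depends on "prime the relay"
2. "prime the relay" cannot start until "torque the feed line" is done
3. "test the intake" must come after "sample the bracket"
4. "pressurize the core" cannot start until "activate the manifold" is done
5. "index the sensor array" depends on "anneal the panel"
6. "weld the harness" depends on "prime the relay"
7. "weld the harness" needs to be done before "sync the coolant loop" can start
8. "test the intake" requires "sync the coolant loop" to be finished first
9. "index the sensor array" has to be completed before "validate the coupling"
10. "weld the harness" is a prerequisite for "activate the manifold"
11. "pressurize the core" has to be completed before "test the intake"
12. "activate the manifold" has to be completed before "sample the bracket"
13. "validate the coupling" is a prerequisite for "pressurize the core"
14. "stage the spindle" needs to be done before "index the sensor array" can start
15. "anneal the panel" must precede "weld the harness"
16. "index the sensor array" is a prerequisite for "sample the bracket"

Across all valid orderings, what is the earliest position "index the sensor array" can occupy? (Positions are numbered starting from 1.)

5

Every operation that must precede "index the sensor array" has to come before it. Tracing all chains that end at "index the sensor array", those operations are: "prime the relay", "anneal the panel", "torque the feed line", "stage the spindle" — 4 in total.
With 4 mandatory predecessors, the earliest "index the sensor array" can sit is position 4+1 = 5, and placing just those 4 first achieves it.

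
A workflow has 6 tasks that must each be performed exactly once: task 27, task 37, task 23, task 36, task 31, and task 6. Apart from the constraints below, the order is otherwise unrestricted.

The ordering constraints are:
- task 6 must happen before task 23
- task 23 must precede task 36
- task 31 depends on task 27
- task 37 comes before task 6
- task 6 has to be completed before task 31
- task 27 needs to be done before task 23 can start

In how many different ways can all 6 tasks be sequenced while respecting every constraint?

9

2 tasks have no prerequisites (task 27, task 37), so any of them could come first.
Enumerating by repeatedly choosing an available task (one whose prerequisites are all placed) gives 9 distinct complete orderings.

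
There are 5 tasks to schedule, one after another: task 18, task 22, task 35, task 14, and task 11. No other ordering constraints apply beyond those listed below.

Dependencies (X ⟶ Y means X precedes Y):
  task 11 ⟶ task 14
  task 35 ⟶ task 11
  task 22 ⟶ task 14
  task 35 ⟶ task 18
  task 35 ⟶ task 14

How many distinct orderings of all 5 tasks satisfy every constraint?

11

The tasks with no prerequisites are task 22, task 35; any of them can be placed first.
Systematically extending each partial ordering one task at a time and counting, there are 11 complete orderings.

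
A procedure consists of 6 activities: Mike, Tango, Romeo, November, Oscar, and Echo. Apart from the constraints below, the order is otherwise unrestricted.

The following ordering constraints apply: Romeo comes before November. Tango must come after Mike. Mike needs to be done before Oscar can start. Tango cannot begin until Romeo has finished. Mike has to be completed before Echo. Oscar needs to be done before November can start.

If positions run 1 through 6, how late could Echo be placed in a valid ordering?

Echo has no required successors, so nothing stops it from going last (position 6).

6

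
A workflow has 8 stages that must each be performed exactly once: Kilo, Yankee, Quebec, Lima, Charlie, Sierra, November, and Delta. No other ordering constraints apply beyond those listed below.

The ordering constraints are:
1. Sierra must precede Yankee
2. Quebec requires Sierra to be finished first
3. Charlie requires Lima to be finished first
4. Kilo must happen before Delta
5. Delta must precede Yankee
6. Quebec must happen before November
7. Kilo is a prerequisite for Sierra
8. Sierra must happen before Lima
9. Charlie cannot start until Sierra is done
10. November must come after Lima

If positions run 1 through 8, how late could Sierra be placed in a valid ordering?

The stages that are forced after Sierra, directly or by a chain of constraints, are Yankee, Quebec, Lima, Charlie, November. That's 5 stages.
With 5 mandatory successors out of 8 stages total, the latest slot for Sierra is 8−5 = 3, and it's reachable by doing all non-successors before Sierra.

3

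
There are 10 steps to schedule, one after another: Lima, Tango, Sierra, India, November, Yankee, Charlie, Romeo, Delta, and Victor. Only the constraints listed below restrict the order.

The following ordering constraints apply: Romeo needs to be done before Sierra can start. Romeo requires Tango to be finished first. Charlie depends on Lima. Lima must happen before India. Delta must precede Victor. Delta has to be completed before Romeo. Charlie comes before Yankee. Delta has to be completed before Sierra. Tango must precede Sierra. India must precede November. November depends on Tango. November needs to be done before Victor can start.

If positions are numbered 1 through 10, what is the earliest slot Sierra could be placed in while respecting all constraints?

The steps that are forced before Sierra, directly or transitively, are Tango, Romeo, Delta. That's 3 steps.
With 3 mandatory predecessors, the earliest Sierra can sit is position 3+1 = 4, and placing just those 3 first achieves it.

4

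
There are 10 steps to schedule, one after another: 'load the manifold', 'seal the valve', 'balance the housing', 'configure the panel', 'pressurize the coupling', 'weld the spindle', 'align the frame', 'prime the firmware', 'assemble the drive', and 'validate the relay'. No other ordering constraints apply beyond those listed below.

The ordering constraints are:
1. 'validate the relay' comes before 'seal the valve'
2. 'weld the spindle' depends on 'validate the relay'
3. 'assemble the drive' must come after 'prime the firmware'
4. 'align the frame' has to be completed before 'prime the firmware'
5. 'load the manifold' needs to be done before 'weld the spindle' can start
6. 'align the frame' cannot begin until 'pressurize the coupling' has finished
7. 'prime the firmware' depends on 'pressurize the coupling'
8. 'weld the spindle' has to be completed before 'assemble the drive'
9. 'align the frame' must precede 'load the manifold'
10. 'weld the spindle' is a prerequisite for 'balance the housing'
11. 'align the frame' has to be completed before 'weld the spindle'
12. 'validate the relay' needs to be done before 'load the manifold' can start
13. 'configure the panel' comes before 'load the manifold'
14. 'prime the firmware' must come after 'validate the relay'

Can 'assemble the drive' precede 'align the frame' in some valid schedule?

No

The constraints give a chain 'align the frame' → 'weld the spindle' → 'assemble the drive', which forces 'align the frame' before 'assemble the drive'.
So no valid ordering can have 'assemble the drive' before 'align the frame'.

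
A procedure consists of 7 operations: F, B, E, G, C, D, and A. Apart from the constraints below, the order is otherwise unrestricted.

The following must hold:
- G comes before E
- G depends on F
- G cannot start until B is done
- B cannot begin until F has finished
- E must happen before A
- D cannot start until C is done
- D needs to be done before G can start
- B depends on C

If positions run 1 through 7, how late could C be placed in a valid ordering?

2

The operations that are forced after C, directly or by a chain of constraints, are B, E, G, D, A. That's 5 operations.
So at least 5 operations follow C, putting C no later than position 2. That position is achievable by scheduling everything else first.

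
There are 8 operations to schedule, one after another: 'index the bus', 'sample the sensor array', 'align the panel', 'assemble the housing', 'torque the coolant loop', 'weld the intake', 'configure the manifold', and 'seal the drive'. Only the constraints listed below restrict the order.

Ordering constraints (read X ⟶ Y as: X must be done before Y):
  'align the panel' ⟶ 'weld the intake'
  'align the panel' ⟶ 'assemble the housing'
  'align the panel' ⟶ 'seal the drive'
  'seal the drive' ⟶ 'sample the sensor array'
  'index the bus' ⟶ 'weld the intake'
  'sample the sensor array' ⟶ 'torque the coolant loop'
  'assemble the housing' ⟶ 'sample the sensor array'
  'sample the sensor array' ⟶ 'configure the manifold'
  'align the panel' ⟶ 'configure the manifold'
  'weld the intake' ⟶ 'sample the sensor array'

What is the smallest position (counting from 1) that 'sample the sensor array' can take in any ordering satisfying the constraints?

6

The operations that are forced before 'sample the sensor array', directly or transitively, are 'index the bus', 'align the panel', 'assemble the housing', 'weld the intake', 'seal the drive'. That's 5 operations.
With 5 mandatory predecessors, the earliest 'sample the sensor array' can sit is position 5+1 = 6, and placing just those 5 first achieves it.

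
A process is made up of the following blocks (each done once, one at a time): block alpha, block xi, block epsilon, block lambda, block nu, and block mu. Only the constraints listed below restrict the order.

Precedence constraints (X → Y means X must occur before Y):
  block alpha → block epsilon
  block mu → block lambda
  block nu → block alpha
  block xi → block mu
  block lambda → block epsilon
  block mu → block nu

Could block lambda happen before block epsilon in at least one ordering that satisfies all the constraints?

The constraints force block lambda before block epsilon, so yes — every valid ordering has block lambda earlier.

Yes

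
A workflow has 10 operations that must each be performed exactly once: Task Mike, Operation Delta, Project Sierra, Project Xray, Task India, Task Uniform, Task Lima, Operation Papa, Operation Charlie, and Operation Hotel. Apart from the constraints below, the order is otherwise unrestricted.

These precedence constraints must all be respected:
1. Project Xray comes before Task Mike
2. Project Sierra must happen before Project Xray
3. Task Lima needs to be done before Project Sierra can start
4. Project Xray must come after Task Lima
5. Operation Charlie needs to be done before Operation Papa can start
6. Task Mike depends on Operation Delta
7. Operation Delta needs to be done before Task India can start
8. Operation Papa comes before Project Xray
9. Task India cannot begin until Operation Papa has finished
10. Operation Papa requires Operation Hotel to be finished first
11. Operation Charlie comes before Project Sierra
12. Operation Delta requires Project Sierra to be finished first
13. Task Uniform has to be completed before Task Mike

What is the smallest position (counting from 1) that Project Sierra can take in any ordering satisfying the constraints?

3

Working backwards through the constraints from Project Sierra, its full set of required predecessors is Task Lima, Operation Charlie — 2 of them.
With 2 mandatory predecessors, the earliest Project Sierra can sit is position 2+1 = 3, and placing just those 2 first achieves it.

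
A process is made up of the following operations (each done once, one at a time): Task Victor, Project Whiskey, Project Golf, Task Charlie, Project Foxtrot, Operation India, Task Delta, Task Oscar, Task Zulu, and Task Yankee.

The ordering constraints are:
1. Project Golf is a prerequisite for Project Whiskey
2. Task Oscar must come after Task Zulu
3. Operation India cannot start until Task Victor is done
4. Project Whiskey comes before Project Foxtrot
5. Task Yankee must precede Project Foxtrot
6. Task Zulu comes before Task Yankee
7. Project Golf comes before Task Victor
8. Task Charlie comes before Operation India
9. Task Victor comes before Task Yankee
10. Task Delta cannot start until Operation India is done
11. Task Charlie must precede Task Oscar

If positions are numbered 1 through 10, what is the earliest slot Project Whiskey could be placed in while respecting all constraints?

The only operation forced before Project Whiskey (directly or transitively) is Project Golf.
With 1 mandatory predecessor, the earliest Project Whiskey can sit is position 1+1 = 2, and placing just that one first achieves it.

2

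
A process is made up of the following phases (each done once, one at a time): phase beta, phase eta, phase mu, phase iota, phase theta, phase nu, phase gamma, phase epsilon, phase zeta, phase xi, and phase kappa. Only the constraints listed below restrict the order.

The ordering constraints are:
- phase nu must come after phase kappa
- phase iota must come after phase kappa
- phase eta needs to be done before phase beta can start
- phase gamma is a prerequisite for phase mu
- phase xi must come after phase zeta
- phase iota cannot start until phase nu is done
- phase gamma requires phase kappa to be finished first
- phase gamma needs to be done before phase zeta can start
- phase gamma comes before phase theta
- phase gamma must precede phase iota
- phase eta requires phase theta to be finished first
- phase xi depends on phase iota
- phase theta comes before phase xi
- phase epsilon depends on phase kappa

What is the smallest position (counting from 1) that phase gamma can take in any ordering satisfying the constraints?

2

The only phase forced before phase gamma (directly or transitively) is phase kappa.
So at minimum 1 phase comes before phase gamma, putting phase gamma no earlier than position 2. That position is achievable by scheduling exactly that predecessor first.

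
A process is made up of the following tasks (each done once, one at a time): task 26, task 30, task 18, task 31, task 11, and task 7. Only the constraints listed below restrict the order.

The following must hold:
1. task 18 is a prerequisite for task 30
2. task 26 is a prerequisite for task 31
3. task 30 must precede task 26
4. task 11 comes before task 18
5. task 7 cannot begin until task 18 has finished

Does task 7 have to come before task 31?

Nothing in the constraints links task 7 and task 31; they are unordered relative to each other.
There exist valid orderings with task 31 before task 7, so task 7 is not required to come first.

No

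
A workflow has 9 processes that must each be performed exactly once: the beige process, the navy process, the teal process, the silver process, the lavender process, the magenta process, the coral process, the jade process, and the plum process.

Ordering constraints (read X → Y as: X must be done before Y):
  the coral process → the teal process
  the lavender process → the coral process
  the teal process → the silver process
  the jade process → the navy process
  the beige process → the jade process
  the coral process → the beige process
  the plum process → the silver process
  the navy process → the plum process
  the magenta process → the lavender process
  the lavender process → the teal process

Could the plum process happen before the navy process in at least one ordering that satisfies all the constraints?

No

There is a dependency chain the navy process → the plum process, so the plum process always comes after the navy process.
So no valid ordering can have the plum process before the navy process.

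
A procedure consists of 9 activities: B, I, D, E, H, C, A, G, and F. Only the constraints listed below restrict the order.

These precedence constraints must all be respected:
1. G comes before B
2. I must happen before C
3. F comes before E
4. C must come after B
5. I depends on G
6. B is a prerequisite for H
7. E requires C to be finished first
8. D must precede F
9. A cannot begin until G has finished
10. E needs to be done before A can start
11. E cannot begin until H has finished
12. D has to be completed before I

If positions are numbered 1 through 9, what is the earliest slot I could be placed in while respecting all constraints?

3

The activities that are forced before I, directly or transitively, are D, G. That's 2 activities.
So at minimum 2 activities come before I, putting I no earlier than position 3. That position is achievable by scheduling exactly those predecessors first.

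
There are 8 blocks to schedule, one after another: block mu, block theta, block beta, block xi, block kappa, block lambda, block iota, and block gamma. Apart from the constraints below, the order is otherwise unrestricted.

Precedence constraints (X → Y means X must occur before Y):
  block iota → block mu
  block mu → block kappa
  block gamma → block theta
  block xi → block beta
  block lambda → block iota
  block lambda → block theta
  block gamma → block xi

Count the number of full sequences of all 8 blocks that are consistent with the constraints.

189

2 blocks have no prerequisites (block lambda, block gamma), so any of them could come first.
Counting all ways to extend the partial order to a total order gives 189.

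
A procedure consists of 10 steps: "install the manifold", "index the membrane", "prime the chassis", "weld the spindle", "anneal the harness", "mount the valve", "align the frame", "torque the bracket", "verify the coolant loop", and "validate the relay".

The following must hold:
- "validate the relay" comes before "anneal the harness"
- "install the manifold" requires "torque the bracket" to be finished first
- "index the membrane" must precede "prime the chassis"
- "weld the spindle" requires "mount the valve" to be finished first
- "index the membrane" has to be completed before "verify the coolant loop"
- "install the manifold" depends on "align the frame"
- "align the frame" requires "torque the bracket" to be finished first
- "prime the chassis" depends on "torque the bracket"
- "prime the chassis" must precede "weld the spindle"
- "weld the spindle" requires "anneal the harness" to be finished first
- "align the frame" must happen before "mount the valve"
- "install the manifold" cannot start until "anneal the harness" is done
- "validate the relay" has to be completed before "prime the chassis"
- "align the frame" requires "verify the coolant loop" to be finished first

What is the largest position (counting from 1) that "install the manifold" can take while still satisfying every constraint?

10

"install the manifold" has no required successors, so nothing stops it from going last (position 10).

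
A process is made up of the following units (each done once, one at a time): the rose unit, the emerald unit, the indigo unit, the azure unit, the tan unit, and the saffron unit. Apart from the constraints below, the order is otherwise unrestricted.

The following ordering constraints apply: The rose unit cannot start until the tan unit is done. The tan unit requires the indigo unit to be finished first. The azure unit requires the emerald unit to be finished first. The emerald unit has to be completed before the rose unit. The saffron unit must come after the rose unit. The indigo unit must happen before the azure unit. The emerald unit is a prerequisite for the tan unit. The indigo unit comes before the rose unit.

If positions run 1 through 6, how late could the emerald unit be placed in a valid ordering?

2

Every unit that must follow the emerald unit has to come after it. Tracing all chains starting from the emerald unit, those units are: the rose unit, the azure unit, the tan unit, the saffron unit — 4 in total.
So at least 4 units follow the emerald unit, putting the emerald unit no later than position 2. That position is achievable by scheduling everything else first.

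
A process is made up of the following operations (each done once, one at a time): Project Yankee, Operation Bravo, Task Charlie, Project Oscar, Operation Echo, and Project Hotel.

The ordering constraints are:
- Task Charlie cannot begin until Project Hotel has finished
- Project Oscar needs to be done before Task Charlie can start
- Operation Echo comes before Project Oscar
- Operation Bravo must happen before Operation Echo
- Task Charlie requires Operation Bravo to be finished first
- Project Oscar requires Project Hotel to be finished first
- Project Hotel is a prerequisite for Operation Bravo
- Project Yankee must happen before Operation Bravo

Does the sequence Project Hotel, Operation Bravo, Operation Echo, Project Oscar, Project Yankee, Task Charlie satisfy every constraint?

Here Project Yankee comes after Operation Bravo.
That contradicts the constraint that Project Yankee must precede Operation Bravo.

No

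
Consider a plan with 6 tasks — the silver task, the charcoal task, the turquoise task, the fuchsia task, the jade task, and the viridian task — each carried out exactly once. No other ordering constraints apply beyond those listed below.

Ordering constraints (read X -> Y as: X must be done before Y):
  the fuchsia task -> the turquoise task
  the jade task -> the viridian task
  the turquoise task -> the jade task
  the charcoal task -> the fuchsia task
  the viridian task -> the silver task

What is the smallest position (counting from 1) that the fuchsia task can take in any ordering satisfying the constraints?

2

The only task forced before the fuchsia task (directly or transitively) is the charcoal task.
So at minimum 1 task comes before the fuchsia task, putting the fuchsia task no earlier than position 2. That position is achievable by scheduling exactly that predecessor first.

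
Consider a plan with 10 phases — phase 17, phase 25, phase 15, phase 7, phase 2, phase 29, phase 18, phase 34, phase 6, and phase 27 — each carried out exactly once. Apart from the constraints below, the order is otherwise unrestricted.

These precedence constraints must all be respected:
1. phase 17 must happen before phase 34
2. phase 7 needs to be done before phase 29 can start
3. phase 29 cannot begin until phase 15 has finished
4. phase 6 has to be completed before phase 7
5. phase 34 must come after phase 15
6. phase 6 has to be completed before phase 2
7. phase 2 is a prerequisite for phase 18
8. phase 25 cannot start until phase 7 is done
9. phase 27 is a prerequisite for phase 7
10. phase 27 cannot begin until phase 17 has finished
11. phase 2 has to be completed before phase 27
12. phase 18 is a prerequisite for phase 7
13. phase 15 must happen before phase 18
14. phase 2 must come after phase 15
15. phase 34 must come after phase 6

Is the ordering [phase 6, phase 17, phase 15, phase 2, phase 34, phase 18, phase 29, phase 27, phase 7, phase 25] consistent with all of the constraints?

No

In the proposed order, phase 29 appears before phase 7.
But one of the constraints requires phase 7 before phase 29, so this ordering violates it.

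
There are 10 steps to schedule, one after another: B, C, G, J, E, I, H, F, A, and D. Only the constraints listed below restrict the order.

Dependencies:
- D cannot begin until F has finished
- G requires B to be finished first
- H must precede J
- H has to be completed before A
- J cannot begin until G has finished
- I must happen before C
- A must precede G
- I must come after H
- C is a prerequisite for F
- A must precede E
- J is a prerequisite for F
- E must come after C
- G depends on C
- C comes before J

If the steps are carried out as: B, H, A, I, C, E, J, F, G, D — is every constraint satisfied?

No

The sequence places J ahead of G.
Since G is required before J, the ordering is invalid.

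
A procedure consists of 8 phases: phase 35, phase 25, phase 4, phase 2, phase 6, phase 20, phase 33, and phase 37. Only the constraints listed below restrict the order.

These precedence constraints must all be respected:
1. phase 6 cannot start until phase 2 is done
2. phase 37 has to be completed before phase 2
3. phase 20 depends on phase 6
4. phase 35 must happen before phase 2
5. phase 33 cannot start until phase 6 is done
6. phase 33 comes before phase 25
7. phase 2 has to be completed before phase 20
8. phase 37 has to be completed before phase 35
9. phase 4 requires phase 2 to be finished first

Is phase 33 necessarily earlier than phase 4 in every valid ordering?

No

Phase 33 and phase 4 are not related by any chain of constraints.
So phase 33 can come before phase 4 or after — it is not forced.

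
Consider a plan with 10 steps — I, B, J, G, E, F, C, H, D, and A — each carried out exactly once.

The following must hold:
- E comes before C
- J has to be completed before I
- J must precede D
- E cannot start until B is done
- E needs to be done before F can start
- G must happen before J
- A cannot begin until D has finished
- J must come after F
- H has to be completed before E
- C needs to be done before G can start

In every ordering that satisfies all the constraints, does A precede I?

No

A and I are not related by any chain of constraints.
So A can come before I or after — it is not forced.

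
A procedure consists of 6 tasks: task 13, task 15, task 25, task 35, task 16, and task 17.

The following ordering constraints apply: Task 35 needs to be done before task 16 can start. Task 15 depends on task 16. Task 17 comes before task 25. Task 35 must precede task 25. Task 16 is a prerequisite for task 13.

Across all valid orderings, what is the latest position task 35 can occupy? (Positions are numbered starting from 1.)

2

Following every chain forward from task 35, the tasks that must come later are task 13, task 15, task 25, task 16 — 4 of them.
With 4 mandatory successors out of 6 tasks total, the latest slot for task 35 is 6−4 = 2, and it's reachable by doing all non-successors before task 35.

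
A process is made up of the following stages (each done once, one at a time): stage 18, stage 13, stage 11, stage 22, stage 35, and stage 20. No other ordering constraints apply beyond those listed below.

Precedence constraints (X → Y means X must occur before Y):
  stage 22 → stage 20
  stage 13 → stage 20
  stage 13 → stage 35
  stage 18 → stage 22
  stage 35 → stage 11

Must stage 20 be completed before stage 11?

Stage 20 and stage 11 are not related by any chain of constraints.
So stage 20 can come before stage 11 or after — it is not forced.

No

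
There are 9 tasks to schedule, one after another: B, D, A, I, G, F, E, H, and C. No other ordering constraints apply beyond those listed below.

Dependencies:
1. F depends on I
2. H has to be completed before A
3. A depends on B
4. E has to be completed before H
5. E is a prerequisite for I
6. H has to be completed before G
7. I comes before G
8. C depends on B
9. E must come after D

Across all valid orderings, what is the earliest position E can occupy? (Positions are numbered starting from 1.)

2

Working backwards through the constraints from E, its only required predecessor is D.
So at minimum 1 task comes before E, putting E no earlier than position 2. That position is achievable by scheduling exactly that predecessor first.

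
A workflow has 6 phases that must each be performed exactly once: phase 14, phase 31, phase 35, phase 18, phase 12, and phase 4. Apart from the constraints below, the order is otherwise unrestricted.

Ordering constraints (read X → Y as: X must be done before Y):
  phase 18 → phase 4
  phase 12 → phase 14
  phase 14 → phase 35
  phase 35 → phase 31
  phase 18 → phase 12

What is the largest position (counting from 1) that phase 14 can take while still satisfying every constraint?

4

Following every chain forward from phase 14, the phases that must come later are phase 31, phase 35 — 2 of them.
With 2 mandatory successors out of 6 phases total, the latest slot for phase 14 is 6−2 = 4, and it's reachable by doing all non-successors before phase 14.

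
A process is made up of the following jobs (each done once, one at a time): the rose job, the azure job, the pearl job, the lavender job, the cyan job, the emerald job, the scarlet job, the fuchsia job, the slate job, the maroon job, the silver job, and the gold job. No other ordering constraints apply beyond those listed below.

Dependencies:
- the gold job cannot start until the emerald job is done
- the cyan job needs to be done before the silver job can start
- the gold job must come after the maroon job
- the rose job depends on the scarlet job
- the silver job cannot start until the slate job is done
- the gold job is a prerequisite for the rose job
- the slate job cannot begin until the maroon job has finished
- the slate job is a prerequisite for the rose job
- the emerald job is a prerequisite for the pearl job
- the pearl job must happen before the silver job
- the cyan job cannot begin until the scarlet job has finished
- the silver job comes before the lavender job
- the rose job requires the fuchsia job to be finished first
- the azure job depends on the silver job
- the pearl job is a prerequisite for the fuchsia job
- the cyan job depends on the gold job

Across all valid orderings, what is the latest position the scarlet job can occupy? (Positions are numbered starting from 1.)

Every job that must follow the scarlet job has to come after it. Tracing all chains starting from the scarlet job, those jobs are: the rose job, the azure job, the lavender job, the cyan job, the silver job — 5 in total.
So at least 5 jobs follow the scarlet job, putting the scarlet job no later than position 7. That position is achievable by scheduling everything else first.

7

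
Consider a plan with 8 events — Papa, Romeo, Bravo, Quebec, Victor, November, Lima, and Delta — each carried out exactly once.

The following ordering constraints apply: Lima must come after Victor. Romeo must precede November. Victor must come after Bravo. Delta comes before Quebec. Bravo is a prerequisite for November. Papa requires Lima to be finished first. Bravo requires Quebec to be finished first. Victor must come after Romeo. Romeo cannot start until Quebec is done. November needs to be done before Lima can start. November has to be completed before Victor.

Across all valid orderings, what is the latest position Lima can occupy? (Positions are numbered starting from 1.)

7

Following the constraints forward from Lima, its only required successor is Papa.
With 1 mandatory successor out of 8 events total, the latest slot for Lima is 8−1 = 7, and it's reachable by doing all non-successors before Lima.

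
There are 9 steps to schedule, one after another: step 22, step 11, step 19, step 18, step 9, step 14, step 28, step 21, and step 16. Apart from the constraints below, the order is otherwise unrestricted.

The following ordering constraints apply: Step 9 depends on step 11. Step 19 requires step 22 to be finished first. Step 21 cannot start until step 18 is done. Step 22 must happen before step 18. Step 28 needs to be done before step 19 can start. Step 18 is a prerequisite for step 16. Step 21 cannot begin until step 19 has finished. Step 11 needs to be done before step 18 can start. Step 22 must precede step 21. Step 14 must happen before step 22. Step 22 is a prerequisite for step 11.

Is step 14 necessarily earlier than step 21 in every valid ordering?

There is a constraint chain step 14 → step 22 → step 21.
Hence step 14 necessarily comes before step 21.

Yes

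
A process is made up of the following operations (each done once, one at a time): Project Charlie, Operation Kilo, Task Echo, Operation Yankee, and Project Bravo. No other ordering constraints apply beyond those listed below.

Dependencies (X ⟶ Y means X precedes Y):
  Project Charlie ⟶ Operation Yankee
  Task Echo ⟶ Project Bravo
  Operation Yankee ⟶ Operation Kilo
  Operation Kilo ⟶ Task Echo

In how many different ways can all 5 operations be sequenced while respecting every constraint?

Project Charlie is the only operation with nothing required before it, so every ordering starts there.
Continuing from there, at each step only one operation has all its prerequisites placed, so the ordering is fully determined — there is exactly 1.

1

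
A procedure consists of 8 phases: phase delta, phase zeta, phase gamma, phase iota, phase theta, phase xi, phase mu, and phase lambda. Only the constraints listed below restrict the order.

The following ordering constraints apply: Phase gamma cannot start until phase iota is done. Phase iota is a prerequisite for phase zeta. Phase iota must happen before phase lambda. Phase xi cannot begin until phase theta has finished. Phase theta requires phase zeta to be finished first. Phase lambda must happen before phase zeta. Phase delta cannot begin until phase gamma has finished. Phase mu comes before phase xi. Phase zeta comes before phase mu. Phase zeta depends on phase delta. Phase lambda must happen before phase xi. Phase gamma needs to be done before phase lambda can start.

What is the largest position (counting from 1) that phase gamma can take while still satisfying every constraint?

2

Following every chain forward from phase gamma, the phases that must come later are phase delta, phase zeta, phase theta, phase xi, phase mu, phase lambda — 6 of them.
With 6 mandatory successors out of 8 phases total, the latest slot for phase gamma is 8−6 = 2, and it's reachable by doing all non-successors before phase gamma.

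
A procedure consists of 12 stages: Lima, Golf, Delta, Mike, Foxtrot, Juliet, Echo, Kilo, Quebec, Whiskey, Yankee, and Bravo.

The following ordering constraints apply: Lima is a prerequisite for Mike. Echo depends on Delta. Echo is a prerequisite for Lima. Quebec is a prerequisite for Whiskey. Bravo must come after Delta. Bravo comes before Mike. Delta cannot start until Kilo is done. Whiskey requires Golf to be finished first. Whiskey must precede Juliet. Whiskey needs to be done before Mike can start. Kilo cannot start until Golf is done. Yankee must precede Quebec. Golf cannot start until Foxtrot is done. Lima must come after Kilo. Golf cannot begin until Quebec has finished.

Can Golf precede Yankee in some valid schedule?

No

Following Yankee → Quebec → Golf, Yankee must precede Golf in every valid ordering.
Hence Golf can never be scheduled before Yankee.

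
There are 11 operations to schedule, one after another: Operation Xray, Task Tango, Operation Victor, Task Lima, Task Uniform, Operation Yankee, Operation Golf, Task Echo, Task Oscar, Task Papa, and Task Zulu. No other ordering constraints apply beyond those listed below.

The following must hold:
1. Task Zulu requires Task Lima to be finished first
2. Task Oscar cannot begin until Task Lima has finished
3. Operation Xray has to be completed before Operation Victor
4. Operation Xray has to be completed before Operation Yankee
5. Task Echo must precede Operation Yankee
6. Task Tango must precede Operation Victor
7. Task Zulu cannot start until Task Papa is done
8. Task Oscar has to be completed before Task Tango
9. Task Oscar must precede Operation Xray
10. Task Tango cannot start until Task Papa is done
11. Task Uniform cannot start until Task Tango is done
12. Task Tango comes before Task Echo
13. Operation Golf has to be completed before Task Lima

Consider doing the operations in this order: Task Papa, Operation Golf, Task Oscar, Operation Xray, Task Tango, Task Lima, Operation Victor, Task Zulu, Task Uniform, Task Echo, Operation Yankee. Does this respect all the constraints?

No

The sequence places Task Oscar ahead of Task Lima.
Since Task Lima is required before Task Oscar, the ordering is invalid.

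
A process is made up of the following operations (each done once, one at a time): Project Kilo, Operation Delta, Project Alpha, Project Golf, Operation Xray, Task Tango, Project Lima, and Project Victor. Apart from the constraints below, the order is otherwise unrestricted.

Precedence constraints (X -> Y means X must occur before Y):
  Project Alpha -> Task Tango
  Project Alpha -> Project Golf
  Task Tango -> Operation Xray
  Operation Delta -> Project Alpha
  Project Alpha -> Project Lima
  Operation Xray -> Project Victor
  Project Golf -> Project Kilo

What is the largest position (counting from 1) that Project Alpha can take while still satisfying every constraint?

2

Every operation that must follow Project Alpha has to come after it. Tracing all chains starting from Project Alpha, those operations are: Project Kilo, Project Golf, Operation Xray, Task Tango, Project Lima, Project Victor — 6 in total.
So at least 6 operations follow Project Alpha, putting Project Alpha no later than position 2. That position is achievable by scheduling everything else first.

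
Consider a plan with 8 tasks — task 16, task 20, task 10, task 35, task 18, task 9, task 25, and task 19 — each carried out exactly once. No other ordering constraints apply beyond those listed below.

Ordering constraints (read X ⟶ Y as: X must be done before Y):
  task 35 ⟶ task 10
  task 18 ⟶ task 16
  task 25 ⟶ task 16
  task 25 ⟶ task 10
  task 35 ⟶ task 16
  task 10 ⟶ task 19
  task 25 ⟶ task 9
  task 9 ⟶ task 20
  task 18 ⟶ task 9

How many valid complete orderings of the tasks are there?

3 tasks have no prerequisites (task 35, task 18, task 25), so any of them could come first.
Counting all ways to extend the partial order to a total order gives 240.

240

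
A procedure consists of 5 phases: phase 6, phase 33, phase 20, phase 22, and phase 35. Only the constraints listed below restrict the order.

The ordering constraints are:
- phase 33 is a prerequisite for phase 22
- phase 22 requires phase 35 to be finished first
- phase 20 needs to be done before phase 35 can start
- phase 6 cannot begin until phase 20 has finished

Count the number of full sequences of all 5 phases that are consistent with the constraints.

11

2 phases have no prerequisites (phase 33, phase 20), so any of them could come first.
Counting all ways to extend the partial order to a total order gives 11.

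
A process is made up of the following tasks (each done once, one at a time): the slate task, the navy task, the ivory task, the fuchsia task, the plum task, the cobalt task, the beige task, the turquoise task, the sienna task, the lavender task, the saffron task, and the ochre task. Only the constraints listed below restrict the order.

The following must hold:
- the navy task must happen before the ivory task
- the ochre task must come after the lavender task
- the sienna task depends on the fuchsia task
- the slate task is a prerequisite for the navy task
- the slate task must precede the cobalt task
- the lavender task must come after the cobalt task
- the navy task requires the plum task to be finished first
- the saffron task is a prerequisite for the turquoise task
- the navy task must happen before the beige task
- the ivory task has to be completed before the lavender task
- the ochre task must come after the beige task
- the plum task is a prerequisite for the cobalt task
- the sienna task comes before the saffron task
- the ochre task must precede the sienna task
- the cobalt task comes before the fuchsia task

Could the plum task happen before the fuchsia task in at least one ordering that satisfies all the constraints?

Yes

The constraints force the plum task before the fuchsia task, so yes — every valid ordering has the plum task earlier.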